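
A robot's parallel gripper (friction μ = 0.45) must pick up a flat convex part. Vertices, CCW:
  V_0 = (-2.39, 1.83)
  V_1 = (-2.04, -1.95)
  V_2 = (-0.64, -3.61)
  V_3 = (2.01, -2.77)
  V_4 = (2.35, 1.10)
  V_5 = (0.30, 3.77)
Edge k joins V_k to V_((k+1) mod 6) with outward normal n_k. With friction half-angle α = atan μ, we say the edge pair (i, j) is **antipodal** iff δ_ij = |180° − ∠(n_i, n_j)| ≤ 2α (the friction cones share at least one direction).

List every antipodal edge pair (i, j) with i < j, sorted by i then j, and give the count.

count = 5; pairs: (0,3), (0,4), (1,3), (1,4), (2,5)

α = atan 0.45 = 24.23°;  2α = 48.46°
n_0 = (-0.9957, -0.0922)
n_1 = (-0.7644, -0.6447)
n_2 = (+0.3022, -0.9533)
n_3 = (+0.9962, -0.0875)
n_4 = (+0.7932, +0.6090)
n_5 = (-0.5849, +0.8111)
  (0,1): δ = 145.15°  ·
  (0,2): δ = 77.70°  ·
  (0,3): δ = 10.31°  ✓
  (0,4): δ = 32.23°  ✓
  (0,5): δ = 120.51°  ·
  (1,2): δ = 112.56°  ·
  (1,3): δ = 45.16°  ✓
  (1,4): δ = 2.63°  ✓
  (1,5): δ = 85.66°  ·
  (2,3): δ = 112.61°  ·
  (2,4): δ = 70.07°  ·
  (2,5): δ = 18.21°  ✓
  (3,4): δ = 137.46°  ·
  (3,5): δ = 49.18°  ·
  (4,5): δ = 91.72°  ·
antipodal pairs: 5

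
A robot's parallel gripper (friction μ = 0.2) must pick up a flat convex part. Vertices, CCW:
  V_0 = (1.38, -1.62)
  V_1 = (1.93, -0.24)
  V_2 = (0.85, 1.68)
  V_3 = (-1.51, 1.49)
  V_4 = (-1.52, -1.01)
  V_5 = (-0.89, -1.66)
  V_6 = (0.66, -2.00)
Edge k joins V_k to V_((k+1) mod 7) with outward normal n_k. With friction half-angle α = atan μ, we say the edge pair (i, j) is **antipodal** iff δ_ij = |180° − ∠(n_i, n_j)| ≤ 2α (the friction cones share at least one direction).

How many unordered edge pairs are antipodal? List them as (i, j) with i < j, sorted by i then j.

α = atan 0.2 = 11.31°;  2α = 22.62°
n_0 = (+0.9289, -0.3702)
n_1 = (+0.8716, +0.4903)
n_2 = (-0.0802, +0.9968)
n_3 = (-1.0000, +0.0040)
n_4 = (-0.7181, -0.6960)
n_5 = (-0.2143, -0.9768)
n_6 = (+0.4668, -0.8844)
  (0,1): δ = 128.91°  ·
  (0,2): δ = 63.67°  ·
  (0,3): δ = 21.50°  ✓
  (0,4): δ = 65.83°  ·
  (0,5): δ = 99.36°  ·
  (0,6): δ = 139.55°  ·
  (1,2): δ = 114.75°  ·
  (1,3): δ = 29.59°  ·
  (1,4): δ = 14.75°  ✓
  (1,5): δ = 48.27°  ·
  (1,6): δ = 88.47°  ·
  (2,3): δ = 94.83°  ·
  (2,4): δ = 50.50°  ·
  (2,5): δ = 16.98°  ✓
  (2,6): δ = 23.22°  ·
  (3,4): δ = 135.67°  ·
  (3,5): δ = 102.14°  ·
  (3,6): δ = 61.95°  ·
  (4,5): δ = 146.48°  ·
  (4,6): δ = 106.28°  ·
  (5,6): δ = 139.80°  ·
antipodal pairs: 3

count = 3; pairs: (0,3), (1,4), (2,5)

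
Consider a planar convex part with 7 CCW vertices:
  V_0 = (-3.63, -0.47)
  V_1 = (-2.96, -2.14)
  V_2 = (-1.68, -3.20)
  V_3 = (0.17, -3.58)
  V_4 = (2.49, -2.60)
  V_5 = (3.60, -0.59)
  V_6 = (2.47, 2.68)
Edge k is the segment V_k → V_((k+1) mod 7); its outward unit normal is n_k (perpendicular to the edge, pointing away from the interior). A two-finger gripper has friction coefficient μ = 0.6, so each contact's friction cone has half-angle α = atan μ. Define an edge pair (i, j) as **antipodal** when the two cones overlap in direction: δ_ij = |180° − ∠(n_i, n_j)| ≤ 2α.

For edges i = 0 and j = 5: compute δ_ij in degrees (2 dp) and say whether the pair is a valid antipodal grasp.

δ = 2.80°, valid

α = atan 0.6 = 30.96°;  2α = 61.93°
edge 0: e_0 = (+0.67, -1.67);  n_0 = (-0.9281, -0.3723)
edge 5: e_5 = (-1.13, +3.27);  n_5 = (+0.9452, +0.3266)
∠(n_0, n_5) = 177.20°
δ = |180° − 177.20°| = 2.80°
2.80° ≤ 2α = 61.93°  →  valid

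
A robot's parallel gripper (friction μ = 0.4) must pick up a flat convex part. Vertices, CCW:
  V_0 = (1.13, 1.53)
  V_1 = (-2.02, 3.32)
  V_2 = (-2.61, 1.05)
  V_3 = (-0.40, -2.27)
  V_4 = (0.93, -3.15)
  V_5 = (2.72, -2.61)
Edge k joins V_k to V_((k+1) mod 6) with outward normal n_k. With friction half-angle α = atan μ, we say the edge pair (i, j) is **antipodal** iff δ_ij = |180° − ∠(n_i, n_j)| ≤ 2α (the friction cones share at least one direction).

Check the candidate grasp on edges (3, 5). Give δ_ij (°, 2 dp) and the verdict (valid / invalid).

α = atan 0.4 = 21.80°;  2α = 43.60°
edge 3: e_3 = (+1.33, -0.88);  n_3 = (-0.5518, -0.8340)
edge 5: e_5 = (-1.59, +4.14);  n_5 = (+0.9335, +0.3585)
∠(n_3, n_5) = 144.50°
δ = |180° − 144.50°| = 35.50°
35.50° ≤ 2α = 43.60°  →  valid

δ = 35.50°, valid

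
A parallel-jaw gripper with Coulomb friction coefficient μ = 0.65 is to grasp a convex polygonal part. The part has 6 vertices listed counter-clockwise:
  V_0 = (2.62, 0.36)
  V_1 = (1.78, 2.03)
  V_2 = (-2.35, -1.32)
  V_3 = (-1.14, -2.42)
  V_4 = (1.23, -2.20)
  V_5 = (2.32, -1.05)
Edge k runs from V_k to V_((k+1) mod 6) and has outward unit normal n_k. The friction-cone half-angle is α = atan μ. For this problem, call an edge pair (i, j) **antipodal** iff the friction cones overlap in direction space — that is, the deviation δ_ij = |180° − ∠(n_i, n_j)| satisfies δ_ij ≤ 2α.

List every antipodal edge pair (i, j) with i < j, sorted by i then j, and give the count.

count = 5; pairs: (0,2), (1,3), (1,4), (1,5), (2,5)

α = atan 0.65 = 33.02°;  2α = 66.05°
n_0 = (+0.8934, +0.4494)
n_1 = (-0.6300, +0.7766)
n_2 = (-0.6727, -0.7399)
n_3 = (+0.0924, -0.9957)
n_4 = (+0.7258, -0.6879)
n_5 = (+0.9781, -0.2081)
  (0,1): δ = 77.66°  ·
  (0,2): δ = 21.02°  ✓
  (0,3): δ = 68.60°  ·
  (0,4): δ = 109.83°  ·
  (0,5): δ = 141.29°  ·
  (1,2): δ = 81.32°  ·
  (1,3): δ = 33.74°  ✓
  (1,4): δ = 7.49°  ✓
  (1,5): δ = 38.94°  ✓
  (2,3): δ = 132.42°  ·
  (2,4): δ = 91.19°  ·
  (2,5): δ = 59.74°  ✓
  (3,4): δ = 138.77°  ·
  (3,5): δ = 107.31°  ·
  (4,5): δ = 148.55°  ·
antipodal pairs: 5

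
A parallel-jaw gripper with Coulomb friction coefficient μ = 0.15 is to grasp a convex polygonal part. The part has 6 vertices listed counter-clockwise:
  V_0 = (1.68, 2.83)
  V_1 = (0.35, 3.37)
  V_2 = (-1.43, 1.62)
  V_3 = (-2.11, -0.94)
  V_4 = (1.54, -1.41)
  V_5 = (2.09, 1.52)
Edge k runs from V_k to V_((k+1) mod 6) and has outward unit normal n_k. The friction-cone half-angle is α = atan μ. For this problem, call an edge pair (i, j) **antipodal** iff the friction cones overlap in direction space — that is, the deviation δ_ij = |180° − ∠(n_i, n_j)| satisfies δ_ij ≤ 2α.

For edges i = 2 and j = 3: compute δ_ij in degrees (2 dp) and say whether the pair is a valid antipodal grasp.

α = atan 0.15 = 8.53°;  2α = 17.06°
edge 2: e_2 = (-0.68, -2.56);  n_2 = (-0.9665, +0.2567)
edge 3: e_3 = (+3.65, -0.47);  n_3 = (-0.1277, -0.9918)
∠(n_2, n_3) = 97.54°
δ = |180° − 97.54°| = 82.46°
82.46° > 2α = 17.06°  →  invalid

δ = 82.46°, invalid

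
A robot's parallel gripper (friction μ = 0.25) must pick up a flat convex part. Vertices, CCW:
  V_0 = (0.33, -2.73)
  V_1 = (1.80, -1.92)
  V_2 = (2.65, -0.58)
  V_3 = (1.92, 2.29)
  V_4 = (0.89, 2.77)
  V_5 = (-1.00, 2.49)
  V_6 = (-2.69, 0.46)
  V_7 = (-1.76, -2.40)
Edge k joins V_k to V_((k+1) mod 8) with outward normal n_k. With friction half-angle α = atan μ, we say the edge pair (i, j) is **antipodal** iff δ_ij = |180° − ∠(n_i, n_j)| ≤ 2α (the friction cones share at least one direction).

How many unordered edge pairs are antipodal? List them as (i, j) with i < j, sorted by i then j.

count = 6; pairs: (0,4), (0,5), (1,5), (2,6), (3,7), (4,7)

α = atan 0.25 = 14.04°;  2α = 28.07°
n_0 = (+0.4826, -0.8758)
n_1 = (+0.8444, -0.5357)
n_2 = (+0.9691, +0.2465)
n_3 = (+0.4224, +0.9064)
n_4 = (-0.1465, +0.9892)
n_5 = (-0.7685, +0.6398)
n_6 = (-0.9510, -0.3092)
n_7 = (-0.1560, -0.9878)
  (0,1): δ = 151.24°  ·
  (0,2): δ = 104.58°  ·
  (0,3): δ = 53.84°  ·
  (0,4): δ = 20.43°  ✓
  (0,5): δ = 21.37°  ✓
  (0,6): δ = 79.16°  ·
  (0,7): δ = 142.17°  ·
  (1,2): δ = 133.34°  ·
  (1,3): δ = 82.60°  ·
  (1,4): δ = 49.18°  ·
  (1,5): δ = 7.39°  ✓
  (1,6): δ = 50.40°  ·
  (1,7): δ = 113.42°  ·
  (2,3): δ = 129.26°  ·
  (2,4): δ = 95.84°  ·
  (2,5): δ = 54.05°  ·
  (2,6): δ = 3.74°  ✓
  (2,7): δ = 66.76°  ·
  (3,4): δ = 146.59°  ·
  (3,5): δ = 104.79°  ·
  (3,6): δ = 47.00°  ·
  (3,7): δ = 16.01°  ✓
  (4,5): δ = 138.20°  ·
  (4,6): δ = 80.41°  ·
  (4,7): δ = 17.40°  ✓
  (5,6): δ = 122.21°  ·
  (5,7): δ = 59.19°  ·
  (6,7): δ = 116.99°  ·
antipodal pairs: 6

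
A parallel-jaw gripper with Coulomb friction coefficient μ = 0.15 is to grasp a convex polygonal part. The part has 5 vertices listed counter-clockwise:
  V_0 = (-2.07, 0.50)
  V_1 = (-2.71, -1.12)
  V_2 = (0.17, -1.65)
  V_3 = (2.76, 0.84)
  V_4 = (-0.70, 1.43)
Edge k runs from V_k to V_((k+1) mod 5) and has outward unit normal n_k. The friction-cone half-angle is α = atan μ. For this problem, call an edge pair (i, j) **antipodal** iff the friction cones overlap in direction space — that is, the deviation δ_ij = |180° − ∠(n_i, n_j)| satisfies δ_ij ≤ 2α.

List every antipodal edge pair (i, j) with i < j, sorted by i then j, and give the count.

count = 2; pairs: (1,3), (2,4)

α = atan 0.15 = 8.53°;  2α = 17.06°
n_0 = (-0.9301, +0.3674)
n_1 = (-0.1810, -0.9835)
n_2 = (+0.6931, -0.7209)
n_3 = (+0.1681, +0.9858)
n_4 = (-0.5616, +0.8274)
  (0,1): δ = 78.87°  ·
  (0,2): δ = 24.57°  ·
  (0,3): δ = 101.88°  ·
  (0,4): δ = 145.73°  ·
  (1,2): δ = 125.70°  ·
  (1,3): δ = 0.75°  ✓
  (1,4): δ = 44.60°  ·
  (2,3): δ = 53.55°  ·
  (2,4): δ = 9.70°  ✓
  (3,4): δ = 136.15°  ·
antipodal pairs: 2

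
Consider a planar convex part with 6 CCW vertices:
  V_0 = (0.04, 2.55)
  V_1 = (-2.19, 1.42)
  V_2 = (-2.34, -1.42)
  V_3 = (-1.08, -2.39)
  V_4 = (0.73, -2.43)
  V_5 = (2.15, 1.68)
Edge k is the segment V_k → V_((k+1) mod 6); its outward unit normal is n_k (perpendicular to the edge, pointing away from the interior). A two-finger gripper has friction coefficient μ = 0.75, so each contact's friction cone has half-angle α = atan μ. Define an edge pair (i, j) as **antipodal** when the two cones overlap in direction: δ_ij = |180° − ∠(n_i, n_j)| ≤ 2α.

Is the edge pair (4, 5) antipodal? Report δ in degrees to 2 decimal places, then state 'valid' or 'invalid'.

α = atan 0.75 = 36.87°;  2α = 73.74°
edge 4: e_4 = (+1.42, +4.11);  n_4 = (+0.9452, -0.3266)
edge 5: e_5 = (-2.11, +0.87);  n_5 = (+0.3812, +0.9245)
∠(n_4, n_5) = 86.65°
δ = |180° − 86.65°| = 93.35°
93.35° > 2α = 73.74°  →  invalid

δ = 93.35°, invalid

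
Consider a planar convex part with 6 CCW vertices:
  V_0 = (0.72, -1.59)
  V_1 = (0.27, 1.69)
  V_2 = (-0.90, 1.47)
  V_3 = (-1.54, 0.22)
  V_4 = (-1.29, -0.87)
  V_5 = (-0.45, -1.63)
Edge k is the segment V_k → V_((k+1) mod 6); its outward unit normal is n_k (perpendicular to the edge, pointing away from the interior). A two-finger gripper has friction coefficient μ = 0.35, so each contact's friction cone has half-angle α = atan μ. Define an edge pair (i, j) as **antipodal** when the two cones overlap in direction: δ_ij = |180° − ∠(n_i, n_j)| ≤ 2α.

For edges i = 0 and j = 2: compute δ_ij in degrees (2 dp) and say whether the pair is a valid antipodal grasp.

δ = 34.92°, valid

α = atan 0.35 = 19.29°;  2α = 38.58°
edge 0: e_0 = (-0.45, +3.28);  n_0 = (+0.9907, +0.1359)
edge 2: e_2 = (-0.64, -1.25);  n_2 = (-0.8901, +0.4557)
∠(n_0, n_2) = 145.08°
δ = |180° − 145.08°| = 34.92°
34.92° ≤ 2α = 38.58°  →  valid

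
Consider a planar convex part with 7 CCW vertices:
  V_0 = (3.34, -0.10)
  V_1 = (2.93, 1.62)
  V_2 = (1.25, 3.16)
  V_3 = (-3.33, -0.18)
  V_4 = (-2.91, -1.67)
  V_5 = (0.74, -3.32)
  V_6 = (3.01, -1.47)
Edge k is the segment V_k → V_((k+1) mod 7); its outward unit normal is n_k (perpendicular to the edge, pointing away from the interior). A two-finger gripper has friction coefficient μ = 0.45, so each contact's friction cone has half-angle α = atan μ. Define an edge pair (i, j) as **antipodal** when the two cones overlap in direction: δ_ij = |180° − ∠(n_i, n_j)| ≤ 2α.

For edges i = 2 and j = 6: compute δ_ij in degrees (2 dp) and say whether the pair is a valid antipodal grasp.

α = atan 0.45 = 24.23°;  2α = 48.46°
edge 2: e_2 = (-4.58, -3.34);  n_2 = (-0.5892, +0.8080)
edge 6: e_6 = (+0.33, +1.37);  n_6 = (+0.9722, -0.2342)
∠(n_2, n_6) = 139.64°
δ = |180° − 139.64°| = 40.36°
40.36° ≤ 2α = 48.46°  →  valid

δ = 40.36°, valid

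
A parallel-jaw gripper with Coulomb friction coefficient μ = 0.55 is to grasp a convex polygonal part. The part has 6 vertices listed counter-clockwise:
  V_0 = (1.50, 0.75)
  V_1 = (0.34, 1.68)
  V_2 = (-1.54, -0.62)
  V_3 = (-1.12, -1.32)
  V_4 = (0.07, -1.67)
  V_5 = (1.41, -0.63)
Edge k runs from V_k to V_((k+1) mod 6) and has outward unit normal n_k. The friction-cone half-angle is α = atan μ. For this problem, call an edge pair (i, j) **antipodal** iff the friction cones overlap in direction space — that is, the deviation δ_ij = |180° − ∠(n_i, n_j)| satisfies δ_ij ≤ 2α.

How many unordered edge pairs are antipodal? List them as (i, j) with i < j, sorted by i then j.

count = 5; pairs: (0,2), (0,3), (1,4), (1,5), (2,5)

α = atan 0.55 = 28.81°;  2α = 57.62°
n_0 = (+0.6255, +0.7802)
n_1 = (-0.7743, +0.6329)
n_2 = (-0.8575, -0.5145)
n_3 = (-0.2822, -0.9594)
n_4 = (+0.6131, -0.7900)
n_5 = (+0.9979, -0.0651)
  (0,1): δ = 90.54°  ·
  (0,2): δ = 20.32°  ✓
  (0,3): δ = 22.33°  ✓
  (0,4): δ = 76.54°  ·
  (0,5): δ = 124.99°  ·
  (1,2): δ = 109.77°  ·
  (1,3): δ = 67.13°  ·
  (1,4): δ = 12.92°  ✓
  (1,5): δ = 35.53°  ✓
  (2,3): δ = 137.35°  ·
  (2,4): δ = 83.15°  ·
  (2,5): δ = 34.70°  ✓
  (3,4): δ = 125.79°  ·
  (3,5): δ = 77.34°  ·
  (4,5): δ = 131.55°  ·
antipodal pairs: 5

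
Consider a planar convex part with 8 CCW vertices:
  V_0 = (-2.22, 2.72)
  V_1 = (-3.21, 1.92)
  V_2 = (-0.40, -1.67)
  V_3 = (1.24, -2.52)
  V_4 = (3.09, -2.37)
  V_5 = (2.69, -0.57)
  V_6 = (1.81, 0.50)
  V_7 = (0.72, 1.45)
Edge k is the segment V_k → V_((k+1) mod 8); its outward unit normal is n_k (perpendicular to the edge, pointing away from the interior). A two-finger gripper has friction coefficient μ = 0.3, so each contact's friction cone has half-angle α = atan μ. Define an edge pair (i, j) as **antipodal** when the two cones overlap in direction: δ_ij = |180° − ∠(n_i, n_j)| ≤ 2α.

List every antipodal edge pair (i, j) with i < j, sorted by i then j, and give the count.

count = 8; pairs: (1,4), (1,5), (1,6), (1,7), (2,5), (2,6), (2,7), (3,7)

α = atan 0.3 = 16.70°;  2α = 33.40°
n_0 = (-0.6285, +0.7778)
n_1 = (-0.7875, -0.6164)
n_2 = (-0.4602, -0.8878)
n_3 = (+0.0808, -0.9967)
n_4 = (+0.9762, +0.2169)
n_5 = (+0.7723, +0.6352)
n_6 = (+0.6570, +0.7539)
n_7 = (+0.3966, +0.9180)
  (0,1): δ = 90.89°  ·
  (0,2): δ = 66.34°  ·
  (0,3): δ = 34.31°  ·
  (0,4): δ = 63.59°  ·
  (0,5): δ = 90.49°  ·
  (0,6): δ = 99.98°  ·
  (0,7): δ = 117.70°  ·
  (1,2): δ = 155.45°  ·
  (1,3): δ = 123.42°  ·
  (1,4): δ = 25.52°  ✓
  (1,5): δ = 1.38°  ✓
  (1,6): δ = 10.87°  ✓
  (1,7): δ = 28.59°  ✓
  (2,3): δ = 147.97°  ·
  (2,4): δ = 50.07°  ·
  (2,5): δ = 23.17°  ✓
  (2,6): δ = 13.68°  ✓
  (2,7): δ = 4.03°  ✓
  (3,4): δ = 82.11°  ·
  (3,5): δ = 55.20°  ·
  (3,6): δ = 45.71°  ·
  (3,7): δ = 28.00°  ✓
  (4,5): δ = 153.09°  ·
  (4,6): δ = 143.60°  ·
  (4,7): δ = 125.89°  ·
  (5,6): δ = 170.51°  ·
  (5,7): δ = 152.80°  ·
  (6,7): δ = 162.29°  ·
antipodal pairs: 8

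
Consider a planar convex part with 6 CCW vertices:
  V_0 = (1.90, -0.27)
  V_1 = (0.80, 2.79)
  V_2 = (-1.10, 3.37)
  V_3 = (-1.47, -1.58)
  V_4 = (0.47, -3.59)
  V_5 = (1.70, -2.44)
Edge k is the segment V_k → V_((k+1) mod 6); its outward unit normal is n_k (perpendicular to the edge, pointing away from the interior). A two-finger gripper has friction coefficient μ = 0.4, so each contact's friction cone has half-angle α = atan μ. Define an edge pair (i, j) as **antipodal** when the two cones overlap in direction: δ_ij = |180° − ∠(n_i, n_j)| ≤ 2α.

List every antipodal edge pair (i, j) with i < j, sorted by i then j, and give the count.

count = 5; pairs: (0,2), (0,3), (1,3), (2,4), (2,5)

α = atan 0.4 = 21.80°;  2α = 43.60°
n_0 = (+0.9410, +0.3383)
n_1 = (+0.2920, +0.9564)
n_2 = (-0.9972, +0.0745)
n_3 = (-0.7195, -0.6945)
n_4 = (+0.6830, -0.7305)
n_5 = (+0.9958, -0.0918)
  (0,1): δ = 126.75°  ·
  (0,2): δ = 24.05°  ✓
  (0,3): δ = 24.21°  ✓
  (0,4): δ = 113.30°  ·
  (0,5): δ = 154.96°  ·
  (1,2): δ = 77.30°  ·
  (1,3): δ = 29.04°  ✓
  (1,4): δ = 60.05°  ·
  (1,5): δ = 101.71°  ·
  (2,3): δ = 131.74°  ·
  (2,4): δ = 42.65°  ✓
  (2,5): δ = 0.99°  ✓
  (3,4): δ = 90.91°  ·
  (3,5): δ = 49.25°  ·
  (4,5): δ = 138.34°  ·
antipodal pairs: 5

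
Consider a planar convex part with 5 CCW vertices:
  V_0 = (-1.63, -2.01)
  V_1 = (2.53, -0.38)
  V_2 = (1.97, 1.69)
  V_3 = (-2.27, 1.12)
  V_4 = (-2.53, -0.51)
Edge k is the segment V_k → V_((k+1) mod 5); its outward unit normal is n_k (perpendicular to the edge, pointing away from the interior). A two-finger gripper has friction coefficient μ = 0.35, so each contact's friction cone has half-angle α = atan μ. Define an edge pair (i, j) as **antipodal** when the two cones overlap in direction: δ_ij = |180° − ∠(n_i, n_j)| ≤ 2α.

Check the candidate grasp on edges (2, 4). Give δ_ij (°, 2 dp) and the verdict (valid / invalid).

α = atan 0.35 = 19.29°;  2α = 38.58°
edge 2: e_2 = (-4.24, -0.57);  n_2 = (-0.1332, +0.9911)
edge 4: e_4 = (+0.90, -1.50);  n_4 = (-0.8575, -0.5145)
∠(n_2, n_4) = 113.31°
δ = |180° − 113.31°| = 66.69°
66.69° > 2α = 38.58°  →  invalid

δ = 66.69°, invalid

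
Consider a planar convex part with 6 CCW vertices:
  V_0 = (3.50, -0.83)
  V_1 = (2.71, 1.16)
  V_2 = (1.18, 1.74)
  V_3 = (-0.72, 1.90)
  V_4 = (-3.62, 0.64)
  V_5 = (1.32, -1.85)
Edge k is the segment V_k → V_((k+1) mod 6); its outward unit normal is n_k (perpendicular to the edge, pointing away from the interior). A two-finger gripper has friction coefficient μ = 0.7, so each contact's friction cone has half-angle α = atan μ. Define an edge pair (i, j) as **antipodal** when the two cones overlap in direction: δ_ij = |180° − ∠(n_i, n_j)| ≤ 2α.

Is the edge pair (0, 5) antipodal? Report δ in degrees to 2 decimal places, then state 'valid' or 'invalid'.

α = atan 0.7 = 34.99°;  2α = 69.98°
edge 0: e_0 = (-0.79, +1.99);  n_0 = (+0.9294, +0.3690)
edge 5: e_5 = (+2.18, +1.02);  n_5 = (+0.4238, -0.9058)
∠(n_0, n_5) = 86.58°
δ = |180° − 86.58°| = 93.42°
93.42° > 2α = 69.98°  →  invalid

δ = 93.42°, invalid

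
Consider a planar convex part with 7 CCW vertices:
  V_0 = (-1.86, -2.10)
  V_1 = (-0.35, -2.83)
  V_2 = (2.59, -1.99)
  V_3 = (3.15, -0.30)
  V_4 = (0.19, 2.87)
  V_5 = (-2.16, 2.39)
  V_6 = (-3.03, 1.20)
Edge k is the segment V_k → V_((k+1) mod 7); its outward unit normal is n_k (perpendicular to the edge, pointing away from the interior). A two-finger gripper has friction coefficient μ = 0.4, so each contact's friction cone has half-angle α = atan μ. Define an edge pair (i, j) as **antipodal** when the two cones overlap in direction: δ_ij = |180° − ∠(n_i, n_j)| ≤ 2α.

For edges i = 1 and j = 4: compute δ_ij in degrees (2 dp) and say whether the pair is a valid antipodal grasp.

α = atan 0.4 = 21.80°;  2α = 43.60°
edge 1: e_1 = (+2.94, +0.84);  n_1 = (+0.2747, -0.9615)
edge 4: e_4 = (-2.35, -0.48);  n_4 = (-0.2001, +0.9798)
∠(n_1, n_4) = 175.60°
δ = |180° − 175.60°| = 4.40°
4.40° ≤ 2α = 43.60°  →  valid

δ = 4.40°, valid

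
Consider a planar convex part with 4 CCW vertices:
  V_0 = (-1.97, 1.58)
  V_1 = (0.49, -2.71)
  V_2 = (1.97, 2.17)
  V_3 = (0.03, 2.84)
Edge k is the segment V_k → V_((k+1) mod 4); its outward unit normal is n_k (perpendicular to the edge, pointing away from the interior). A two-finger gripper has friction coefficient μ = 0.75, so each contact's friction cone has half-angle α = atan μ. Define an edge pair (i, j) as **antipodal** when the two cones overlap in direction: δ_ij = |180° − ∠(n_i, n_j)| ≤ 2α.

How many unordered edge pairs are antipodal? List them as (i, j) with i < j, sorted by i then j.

α = atan 0.75 = 36.87°;  2α = 73.74°
n_0 = (-0.8675, -0.4974)
n_1 = (+0.9570, -0.2902)
n_2 = (+0.3264, +0.9452)
n_3 = (-0.5330, +0.8461)
  (0,1): δ = 46.70°  ✓
  (0,2): δ = 41.12°  ✓
  (0,3): δ = 92.38°  ·
  (1,2): δ = 92.18°  ·
  (1,3): δ = 40.92°  ✓
  (2,3): δ = 128.74°  ·
antipodal pairs: 3

count = 3; pairs: (0,1), (0,2), (1,3)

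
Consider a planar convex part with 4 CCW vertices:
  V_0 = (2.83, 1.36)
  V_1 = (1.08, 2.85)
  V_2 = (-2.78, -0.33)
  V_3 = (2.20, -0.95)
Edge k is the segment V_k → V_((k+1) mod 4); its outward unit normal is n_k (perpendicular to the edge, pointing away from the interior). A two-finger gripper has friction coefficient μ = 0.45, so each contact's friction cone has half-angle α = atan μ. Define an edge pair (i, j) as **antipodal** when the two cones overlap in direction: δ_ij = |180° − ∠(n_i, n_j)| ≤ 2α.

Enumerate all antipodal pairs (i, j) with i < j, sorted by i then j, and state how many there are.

α = atan 0.45 = 24.23°;  2α = 48.46°
n_0 = (+0.6483, +0.7614)
n_1 = (-0.6358, +0.7718)
n_2 = (-0.1235, -0.9923)
n_3 = (+0.9648, -0.2631)
  (0,1): δ = 100.11°  ·
  (0,2): δ = 33.32°  ✓
  (0,3): δ = 115.16°  ·
  (1,2): δ = 46.58°  ✓
  (1,3): δ = 35.26°  ✓
  (2,3): δ = 98.16°  ·
antipodal pairs: 3

count = 3; pairs: (0,2), (1,2), (1,3)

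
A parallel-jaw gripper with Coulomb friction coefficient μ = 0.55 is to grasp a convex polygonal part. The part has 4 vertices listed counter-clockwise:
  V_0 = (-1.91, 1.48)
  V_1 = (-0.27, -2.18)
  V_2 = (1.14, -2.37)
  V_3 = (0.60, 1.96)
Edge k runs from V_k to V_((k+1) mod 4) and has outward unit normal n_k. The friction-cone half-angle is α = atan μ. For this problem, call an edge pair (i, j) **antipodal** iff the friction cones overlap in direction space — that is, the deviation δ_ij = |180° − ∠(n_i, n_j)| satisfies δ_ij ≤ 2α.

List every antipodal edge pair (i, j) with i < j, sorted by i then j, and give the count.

α = atan 0.55 = 28.81°;  2α = 57.62°
n_0 = (-0.9126, -0.4089)
n_1 = (-0.1335, -0.9910)
n_2 = (+0.9923, +0.1238)
n_3 = (-0.1878, +0.9822)
  (0,1): δ = 121.81°  ·
  (0,2): δ = 17.03°  ✓
  (0,3): δ = 76.69°  ·
  (1,2): δ = 75.22°  ·
  (1,3): δ = 18.50°  ✓
  (2,3): δ = 86.28°  ·
antipodal pairs: 2

count = 2; pairs: (0,2), (1,3)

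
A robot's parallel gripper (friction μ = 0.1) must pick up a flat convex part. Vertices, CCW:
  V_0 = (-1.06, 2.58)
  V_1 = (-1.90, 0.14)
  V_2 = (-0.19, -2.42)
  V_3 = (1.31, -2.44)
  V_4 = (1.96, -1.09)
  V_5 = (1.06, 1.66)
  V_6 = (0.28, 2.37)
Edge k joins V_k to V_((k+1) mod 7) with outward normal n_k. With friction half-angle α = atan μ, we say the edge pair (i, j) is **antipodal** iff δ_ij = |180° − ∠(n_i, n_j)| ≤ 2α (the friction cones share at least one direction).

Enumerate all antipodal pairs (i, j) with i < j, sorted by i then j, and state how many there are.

count = 2; pairs: (0,3), (2,6)

α = atan 0.1 = 5.71°;  2α = 11.42°
n_0 = (-0.9455, +0.3255)
n_1 = (-0.8316, -0.5554)
n_2 = (-0.0133, -0.9999)
n_3 = (+0.9010, -0.4338)
n_4 = (+0.9504, +0.3110)
n_5 = (+0.6731, +0.7395)
n_6 = (+0.1548, +0.9879)
  (0,1): δ = 127.26°  ·
  (0,2): δ = 71.77°  ·
  (0,3): δ = 6.71°  ✓
  (0,4): δ = 37.12°  ·
  (0,5): δ = 66.69°  ·
  (0,6): δ = 100.09°  ·
  (1,2): δ = 124.51°  ·
  (1,3): δ = 59.45°  ·
  (1,4): δ = 15.62°  ·
  (1,5): δ = 13.95°  ·
  (1,6): δ = 47.35°  ·
  (2,3): δ = 114.95°  ·
  (2,4): δ = 71.11°  ·
  (2,5): δ = 41.55°  ·
  (2,6): δ = 8.14°  ✓
  (3,4): δ = 136.17°  ·
  (3,5): δ = 106.60°  ·
  (3,6): δ = 73.20°  ·
  (4,5): δ = 150.43°  ·
  (4,6): δ = 117.03°  ·
  (5,6): δ = 146.60°  ·
antipodal pairs: 2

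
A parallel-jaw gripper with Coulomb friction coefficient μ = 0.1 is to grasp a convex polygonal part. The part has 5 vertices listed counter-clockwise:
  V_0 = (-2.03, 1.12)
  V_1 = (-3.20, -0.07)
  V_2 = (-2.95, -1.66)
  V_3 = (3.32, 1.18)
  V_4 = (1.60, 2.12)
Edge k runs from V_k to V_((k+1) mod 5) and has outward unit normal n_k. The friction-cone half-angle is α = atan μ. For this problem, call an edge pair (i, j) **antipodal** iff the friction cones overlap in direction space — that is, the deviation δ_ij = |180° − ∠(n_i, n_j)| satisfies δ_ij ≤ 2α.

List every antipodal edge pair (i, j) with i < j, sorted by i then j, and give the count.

α = atan 0.1 = 5.71°;  2α = 11.42°
n_0 = (-0.7131, +0.7011)
n_1 = (-0.9879, -0.1553)
n_2 = (+0.4126, -0.9109)
n_3 = (+0.4796, +0.8775)
n_4 = (-0.2656, +0.9641)
  (0,1): δ = 126.55°  ·
  (0,2): δ = 21.12°  ·
  (0,3): δ = 105.86°  ·
  (0,4): δ = 149.92°  ·
  (1,2): δ = 74.57°  ·
  (1,3): δ = 52.41°  ·
  (1,4): δ = 96.47°  ·
  (2,3): δ = 53.03°  ·
  (2,4): δ = 8.97°  ✓
  (3,4): δ = 135.94°  ·
antipodal pairs: 1

count = 1; pairs: (2,4)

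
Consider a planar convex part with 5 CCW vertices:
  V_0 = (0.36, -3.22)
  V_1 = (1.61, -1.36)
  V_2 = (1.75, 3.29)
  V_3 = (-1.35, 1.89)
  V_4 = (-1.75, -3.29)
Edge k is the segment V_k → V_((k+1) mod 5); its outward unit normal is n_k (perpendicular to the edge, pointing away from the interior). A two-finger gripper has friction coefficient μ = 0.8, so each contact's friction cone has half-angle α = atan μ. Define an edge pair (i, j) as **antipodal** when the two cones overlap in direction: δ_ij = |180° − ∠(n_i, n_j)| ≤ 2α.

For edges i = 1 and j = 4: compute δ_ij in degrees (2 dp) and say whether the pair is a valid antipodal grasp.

α = atan 0.8 = 38.66°;  2α = 77.32°
edge 1: e_1 = (+0.14, +4.65);  n_1 = (+0.9995, -0.0301)
edge 4: e_4 = (+2.11, +0.07);  n_4 = (+0.0332, -0.9995)
∠(n_1, n_4) = 86.38°
δ = |180° − 86.38°| = 93.62°
93.62° > 2α = 77.32°  →  invalid

δ = 93.62°, invalid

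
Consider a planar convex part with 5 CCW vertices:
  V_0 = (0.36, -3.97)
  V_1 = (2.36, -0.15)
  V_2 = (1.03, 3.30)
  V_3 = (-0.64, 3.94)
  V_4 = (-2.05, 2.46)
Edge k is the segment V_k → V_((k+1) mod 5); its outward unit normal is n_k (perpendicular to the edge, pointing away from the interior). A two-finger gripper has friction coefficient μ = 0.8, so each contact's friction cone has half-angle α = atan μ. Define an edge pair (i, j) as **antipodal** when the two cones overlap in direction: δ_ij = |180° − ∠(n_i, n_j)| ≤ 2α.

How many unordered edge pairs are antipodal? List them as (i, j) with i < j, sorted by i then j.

α = atan 0.8 = 38.66°;  2α = 77.32°
n_0 = (+0.8859, -0.4638)
n_1 = (+0.9331, +0.3597)
n_2 = (+0.3579, +0.9338)
n_3 = (-0.7240, +0.6898)
n_4 = (-0.9364, -0.3510)
  (0,1): δ = 131.28°  ·
  (0,2): δ = 83.33°  ·
  (0,3): δ = 15.98°  ✓
  (0,4): δ = 48.18°  ✓
  (1,2): δ = 132.05°  ·
  (1,3): δ = 64.69°  ✓
  (1,4): δ = 0.54°  ✓
  (2,3): δ = 112.64°  ·
  (2,4): δ = 48.49°  ✓
  (3,4): δ = 115.84°  ·
antipodal pairs: 5

count = 5; pairs: (0,3), (0,4), (1,3), (1,4), (2,4)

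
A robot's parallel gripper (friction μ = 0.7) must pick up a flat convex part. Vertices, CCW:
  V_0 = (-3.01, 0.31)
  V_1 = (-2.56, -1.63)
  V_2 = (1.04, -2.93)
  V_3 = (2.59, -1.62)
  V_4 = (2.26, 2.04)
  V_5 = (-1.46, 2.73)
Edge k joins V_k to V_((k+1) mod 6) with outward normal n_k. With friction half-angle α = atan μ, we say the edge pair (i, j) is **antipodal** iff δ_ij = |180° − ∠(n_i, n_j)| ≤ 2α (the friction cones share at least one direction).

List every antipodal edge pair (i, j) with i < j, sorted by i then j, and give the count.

count = 8; pairs: (0,2), (0,3), (0,4), (1,3), (1,4), (2,4), (2,5), (3,5)

α = atan 0.7 = 34.99°;  2α = 69.98°
n_0 = (-0.9741, -0.2260)
n_1 = (-0.3396, -0.9406)
n_2 = (+0.6455, -0.7638)
n_3 = (+0.9960, +0.0898)
n_4 = (+0.1824, +0.9832)
n_5 = (-0.8421, +0.5393)
  (0,1): δ = 122.91°  ·
  (0,2): δ = 62.86°  ✓
  (0,3): δ = 7.91°  ✓
  (0,4): δ = 66.43°  ✓
  (0,5): δ = 134.30°  ·
  (1,2): δ = 119.94°  ·
  (1,3): δ = 64.99°  ✓
  (1,4): δ = 9.35°  ✓
  (1,5): δ = 77.22°  ·
  (2,3): δ = 125.05°  ·
  (2,4): δ = 50.71°  ✓
  (2,5): δ = 17.16°  ✓
  (3,4): δ = 105.66°  ·
  (3,5): δ = 37.79°  ✓
  (4,5): δ = 112.13°  ·
antipodal pairs: 8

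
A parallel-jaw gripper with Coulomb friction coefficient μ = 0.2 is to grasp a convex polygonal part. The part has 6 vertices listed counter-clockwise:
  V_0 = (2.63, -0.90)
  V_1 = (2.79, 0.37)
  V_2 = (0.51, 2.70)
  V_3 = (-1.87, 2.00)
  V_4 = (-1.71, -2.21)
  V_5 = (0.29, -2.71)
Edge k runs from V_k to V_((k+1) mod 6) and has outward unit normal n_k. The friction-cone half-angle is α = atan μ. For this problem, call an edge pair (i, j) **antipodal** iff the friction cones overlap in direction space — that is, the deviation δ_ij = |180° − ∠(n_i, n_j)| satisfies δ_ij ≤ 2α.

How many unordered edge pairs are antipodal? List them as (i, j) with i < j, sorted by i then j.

count = 2; pairs: (0,3), (2,5)

α = atan 0.2 = 11.31°;  2α = 22.62°
n_0 = (+0.9922, -0.1250)
n_1 = (+0.7147, +0.6994)
n_2 = (-0.2822, +0.9594)
n_3 = (-0.9993, -0.0380)
n_4 = (-0.2425, -0.9701)
n_5 = (+0.6118, -0.7910)
  (0,1): δ = 128.44°  ·
  (0,2): δ = 66.43°  ·
  (0,3): δ = 9.36°  ✓
  (0,4): δ = 83.14°  ·
  (0,5): δ = 134.90°  ·
  (1,2): δ = 117.99°  ·
  (1,3): δ = 42.20°  ·
  (1,4): δ = 31.59°  ·
  (1,5): δ = 83.34°  ·
  (2,3): δ = 104.21°  ·
  (2,4): δ = 30.43°  ·
  (2,5): δ = 21.33°  ✓
  (3,4): δ = 106.21°  ·
  (3,5): δ = 54.45°  ·
  (4,5): δ = 128.24°  ·
antipodal pairs: 2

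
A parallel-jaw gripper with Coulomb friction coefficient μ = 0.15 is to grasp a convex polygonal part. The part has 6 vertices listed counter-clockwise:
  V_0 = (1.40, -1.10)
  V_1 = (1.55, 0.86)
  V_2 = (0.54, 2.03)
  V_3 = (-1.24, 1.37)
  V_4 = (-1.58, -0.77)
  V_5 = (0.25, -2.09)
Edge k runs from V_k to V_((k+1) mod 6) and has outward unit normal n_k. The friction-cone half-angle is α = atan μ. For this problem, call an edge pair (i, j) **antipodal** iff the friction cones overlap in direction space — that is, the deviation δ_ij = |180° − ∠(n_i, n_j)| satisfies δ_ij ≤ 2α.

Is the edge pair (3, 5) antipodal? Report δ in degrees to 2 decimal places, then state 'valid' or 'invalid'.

α = atan 0.15 = 8.53°;  2α = 17.06°
edge 3: e_3 = (-0.34, -2.14);  n_3 = (-0.9876, +0.1569)
edge 5: e_5 = (+1.15, +0.99);  n_5 = (+0.6524, -0.7579)
∠(n_3, n_5) = 139.75°
δ = |180° − 139.75°| = 40.25°
40.25° > 2α = 17.06°  →  invalid

δ = 40.25°, invalid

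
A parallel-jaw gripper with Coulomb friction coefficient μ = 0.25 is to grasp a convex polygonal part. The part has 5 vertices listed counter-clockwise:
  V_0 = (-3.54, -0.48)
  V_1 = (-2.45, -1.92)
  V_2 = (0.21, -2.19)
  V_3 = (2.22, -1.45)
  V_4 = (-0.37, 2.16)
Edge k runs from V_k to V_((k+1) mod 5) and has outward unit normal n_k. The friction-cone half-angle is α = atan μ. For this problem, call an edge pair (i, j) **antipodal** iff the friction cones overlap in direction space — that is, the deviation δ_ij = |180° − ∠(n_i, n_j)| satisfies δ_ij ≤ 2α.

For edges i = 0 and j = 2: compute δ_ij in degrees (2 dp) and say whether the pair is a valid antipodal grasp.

δ = 106.91°, invalid

α = atan 0.25 = 14.04°;  2α = 28.07°
edge 0: e_0 = (+1.09, -1.44);  n_0 = (-0.7973, -0.6035)
edge 2: e_2 = (+2.01, +0.74);  n_2 = (+0.3455, -0.9384)
∠(n_0, n_2) = 73.09°
δ = |180° − 73.09°| = 106.91°
106.91° > 2α = 28.07°  →  invalid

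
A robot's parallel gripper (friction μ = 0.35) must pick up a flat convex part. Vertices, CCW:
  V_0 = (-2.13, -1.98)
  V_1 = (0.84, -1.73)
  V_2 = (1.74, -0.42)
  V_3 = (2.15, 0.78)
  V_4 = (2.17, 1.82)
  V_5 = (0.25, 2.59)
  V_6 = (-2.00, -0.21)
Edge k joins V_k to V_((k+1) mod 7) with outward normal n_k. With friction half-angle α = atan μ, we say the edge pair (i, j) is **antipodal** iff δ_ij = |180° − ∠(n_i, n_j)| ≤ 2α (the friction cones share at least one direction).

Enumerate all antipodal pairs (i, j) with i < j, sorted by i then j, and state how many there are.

count = 7; pairs: (0,4), (1,5), (1,6), (2,5), (2,6), (3,5), (3,6)

α = atan 0.35 = 19.29°;  2α = 38.58°
n_0 = (+0.0839, -0.9965)
n_1 = (+0.8242, -0.5663)
n_2 = (+0.9463, -0.3233)
n_3 = (+0.9998, -0.0192)
n_4 = (+0.3722, +0.9281)
n_5 = (-0.7795, +0.6264)
n_6 = (-0.9973, +0.0732)
  (0,1): δ = 129.30°  ·
  (0,2): δ = 113.68°  ·
  (0,3): δ = 95.91°  ·
  (0,4): δ = 26.66°  ✓
  (0,5): δ = 46.40°  ·
  (0,6): δ = 80.99°  ·
  (1,2): δ = 164.37°  ·
  (1,3): δ = 146.61°  ·
  (1,4): δ = 77.36°  ·
  (1,5): δ = 4.29°  ✓
  (1,6): δ = 30.29°  ✓
  (2,3): δ = 162.24°  ·
  (2,4): δ = 92.99°  ·
  (2,5): δ = 19.92°  ✓
  (2,6): δ = 14.66°  ✓
  (3,4): δ = 110.75°  ·
  (3,5): δ = 37.68°  ✓
  (3,6): δ = 3.10°  ✓
  (4,5): δ = 106.93°  ·
  (4,6): δ = 72.35°  ·
  (5,6): δ = 145.42°  ·
antipodal pairs: 7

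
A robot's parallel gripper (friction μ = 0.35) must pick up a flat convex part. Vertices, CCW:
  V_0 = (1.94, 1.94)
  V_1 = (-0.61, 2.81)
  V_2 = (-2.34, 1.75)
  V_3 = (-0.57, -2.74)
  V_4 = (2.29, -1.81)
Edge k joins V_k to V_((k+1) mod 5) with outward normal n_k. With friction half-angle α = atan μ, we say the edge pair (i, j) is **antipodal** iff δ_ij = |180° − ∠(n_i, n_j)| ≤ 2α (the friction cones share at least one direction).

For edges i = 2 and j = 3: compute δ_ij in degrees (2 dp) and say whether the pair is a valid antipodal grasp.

α = atan 0.35 = 19.29°;  2α = 38.58°
edge 2: e_2 = (+1.77, -4.49);  n_2 = (-0.9303, -0.3667)
edge 3: e_3 = (+2.86, +0.93);  n_3 = (+0.3092, -0.9510)
∠(n_2, n_3) = 86.50°
δ = |180° − 86.50°| = 93.50°
93.50° > 2α = 38.58°  →  invalid

δ = 93.50°, invalid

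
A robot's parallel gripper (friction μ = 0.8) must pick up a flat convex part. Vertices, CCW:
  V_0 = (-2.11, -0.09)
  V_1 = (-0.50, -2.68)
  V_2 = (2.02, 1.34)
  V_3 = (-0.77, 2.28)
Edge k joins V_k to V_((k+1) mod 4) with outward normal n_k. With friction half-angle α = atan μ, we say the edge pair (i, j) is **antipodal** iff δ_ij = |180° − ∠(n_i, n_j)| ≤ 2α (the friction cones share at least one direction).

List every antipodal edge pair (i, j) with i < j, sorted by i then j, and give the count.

α = atan 0.8 = 38.66°;  2α = 77.32°
n_0 = (-0.8493, -0.5279)
n_1 = (+0.8473, -0.5311)
n_2 = (+0.3193, +0.9477)
n_3 = (-0.8705, +0.4922)
  (0,1): δ = 63.95°  ✓
  (0,2): δ = 39.51°  ✓
  (0,3): δ = 118.65°  ·
  (1,2): δ = 76.54°  ✓
  (1,3): δ = 2.60°  ✓
  (2,3): δ = 100.86°  ·
antipodal pairs: 4

count = 4; pairs: (0,1), (0,2), (1,2), (1,3)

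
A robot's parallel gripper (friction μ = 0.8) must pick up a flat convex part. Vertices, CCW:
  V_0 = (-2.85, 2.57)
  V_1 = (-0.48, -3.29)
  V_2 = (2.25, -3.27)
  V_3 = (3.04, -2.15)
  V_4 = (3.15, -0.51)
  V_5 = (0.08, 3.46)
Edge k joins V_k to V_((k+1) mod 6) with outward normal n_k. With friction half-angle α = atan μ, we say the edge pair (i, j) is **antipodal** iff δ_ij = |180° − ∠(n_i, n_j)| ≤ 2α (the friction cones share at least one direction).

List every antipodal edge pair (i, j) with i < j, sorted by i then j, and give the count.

count = 7; pairs: (0,2), (0,3), (0,4), (1,4), (1,5), (2,5), (3,5)

α = atan 0.8 = 38.66°;  2α = 77.32°
n_0 = (-0.9271, -0.3749)
n_1 = (+0.0073, -1.0000)
n_2 = (+0.8172, -0.5764)
n_3 = (+0.9978, -0.0669)
n_4 = (+0.7911, +0.6117)
n_5 = (-0.2906, +0.9568)
  (0,1): δ = 111.60°  ·
  (0,2): δ = 57.22°  ✓
  (0,3): δ = 25.86°  ✓
  (0,4): δ = 15.69°  ✓
  (0,5): δ = 84.88°  ·
  (1,2): δ = 125.62°  ·
  (1,3): δ = 94.26°  ·
  (1,4): δ = 52.70°  ✓
  (1,5): δ = 16.48°  ✓
  (2,3): δ = 148.64°  ·
  (2,4): δ = 107.09°  ·
  (2,5): δ = 37.91°  ✓
  (3,4): δ = 138.45°  ·
  (3,5): δ = 69.27°  ✓
  (4,5): δ = 110.82°  ·
antipodal pairs: 7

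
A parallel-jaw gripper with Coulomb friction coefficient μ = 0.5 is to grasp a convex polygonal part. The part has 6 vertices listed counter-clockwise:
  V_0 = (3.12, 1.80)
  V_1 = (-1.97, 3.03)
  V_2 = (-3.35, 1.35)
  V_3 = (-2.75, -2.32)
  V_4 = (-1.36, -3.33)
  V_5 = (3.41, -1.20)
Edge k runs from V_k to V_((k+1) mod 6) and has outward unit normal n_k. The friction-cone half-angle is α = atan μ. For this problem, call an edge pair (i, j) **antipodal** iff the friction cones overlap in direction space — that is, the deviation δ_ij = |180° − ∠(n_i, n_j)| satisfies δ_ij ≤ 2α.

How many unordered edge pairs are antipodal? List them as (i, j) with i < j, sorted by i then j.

count = 6; pairs: (0,3), (0,4), (1,4), (1,5), (2,5), (3,5)

α = atan 0.5 = 26.57°;  2α = 53.13°
n_0 = (+0.2349, +0.9720)
n_1 = (-0.7727, +0.6347)
n_2 = (-0.9869, -0.1613)
n_3 = (-0.5878, -0.8090)
n_4 = (+0.4077, -0.9131)
n_5 = (+0.9954, +0.0962)
  (0,1): δ = 115.82°  ·
  (0,2): δ = 67.13°  ·
  (0,3): δ = 22.42°  ✓
  (0,4): δ = 37.65°  ✓
  (0,5): δ = 109.11°  ·
  (1,2): δ = 131.31°  ·
  (1,3): δ = 86.60°  ·
  (1,4): δ = 26.54°  ✓
  (1,5): δ = 44.92°  ✓
  (2,3): δ = 135.29°  ·
  (2,4): δ = 75.22°  ·
  (2,5): δ = 3.76°  ✓
  (3,4): δ = 119.93°  ·
  (3,5): δ = 48.48°  ✓
  (4,5): δ = 108.54°  ·
antipodal pairs: 6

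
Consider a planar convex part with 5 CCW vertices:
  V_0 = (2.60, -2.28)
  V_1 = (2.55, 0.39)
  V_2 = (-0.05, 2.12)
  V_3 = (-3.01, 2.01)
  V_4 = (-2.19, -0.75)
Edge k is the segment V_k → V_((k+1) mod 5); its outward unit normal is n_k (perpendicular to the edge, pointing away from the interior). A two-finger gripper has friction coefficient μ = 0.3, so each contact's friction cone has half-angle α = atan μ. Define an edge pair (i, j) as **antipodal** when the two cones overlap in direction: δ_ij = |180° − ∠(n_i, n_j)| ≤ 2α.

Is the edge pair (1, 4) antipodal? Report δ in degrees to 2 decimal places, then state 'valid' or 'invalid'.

δ = 15.92°, valid

α = atan 0.3 = 16.70°;  2α = 33.40°
edge 1: e_1 = (-2.60, +1.73);  n_1 = (+0.5540, +0.8325)
edge 4: e_4 = (+4.79, -1.53);  n_4 = (-0.3043, -0.9526)
∠(n_1, n_4) = 164.08°
δ = |180° − 164.08°| = 15.92°
15.92° ≤ 2α = 33.40°  →  valid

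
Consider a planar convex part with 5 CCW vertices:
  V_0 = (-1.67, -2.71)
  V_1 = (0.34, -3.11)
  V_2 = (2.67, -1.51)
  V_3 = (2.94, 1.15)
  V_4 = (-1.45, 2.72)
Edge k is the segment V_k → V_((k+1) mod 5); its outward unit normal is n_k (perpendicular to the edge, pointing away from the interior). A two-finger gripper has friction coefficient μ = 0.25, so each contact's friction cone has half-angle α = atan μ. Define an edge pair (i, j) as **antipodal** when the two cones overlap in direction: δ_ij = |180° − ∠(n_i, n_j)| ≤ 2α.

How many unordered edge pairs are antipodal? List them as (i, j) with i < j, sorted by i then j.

count = 2; pairs: (0,3), (2,4)

α = atan 0.25 = 14.04°;  2α = 28.07°
n_0 = (-0.1952, -0.9808)
n_1 = (+0.5661, -0.8244)
n_2 = (+0.9949, -0.1010)
n_3 = (+0.3367, +0.9416)
n_4 = (-0.9992, +0.0405)
  (0,1): δ = 134.27°  ·
  (0,2): δ = 84.54°  ·
  (0,3): δ = 8.42°  ✓
  (0,4): δ = 98.93°  ·
  (1,2): δ = 130.27°  ·
  (1,3): δ = 54.16°  ·
  (1,4): δ = 53.20°  ·
  (2,3): δ = 103.88°  ·
  (2,4): δ = 3.48°  ✓
  (3,4): δ = 72.64°  ·
antipodal pairs: 2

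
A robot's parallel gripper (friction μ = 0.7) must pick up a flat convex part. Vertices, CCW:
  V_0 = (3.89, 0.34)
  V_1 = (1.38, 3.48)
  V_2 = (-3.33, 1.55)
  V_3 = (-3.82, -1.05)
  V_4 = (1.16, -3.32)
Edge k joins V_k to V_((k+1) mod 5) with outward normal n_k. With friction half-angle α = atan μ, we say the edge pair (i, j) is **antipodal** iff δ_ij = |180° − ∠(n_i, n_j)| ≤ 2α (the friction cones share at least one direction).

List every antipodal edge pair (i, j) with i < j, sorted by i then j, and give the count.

α = atan 0.7 = 34.99°;  2α = 69.98°
n_0 = (+0.7811, +0.6244)
n_1 = (-0.3792, +0.9253)
n_2 = (-0.9827, +0.1852)
n_3 = (-0.4148, -0.9099)
n_4 = (+0.8016, -0.5979)
  (0,1): δ = 106.36°  ·
  (0,2): δ = 49.31°  ✓
  (0,3): δ = 26.86°  ✓
  (0,4): δ = 104.64°  ·
  (1,2): δ = 122.96°  ·
  (1,3): δ = 46.79°  ✓
  (1,4): δ = 31.00°  ✓
  (2,3): δ = 103.83°  ·
  (2,4): δ = 26.05°  ✓
  (3,4): δ = 102.21°  ·
antipodal pairs: 5

count = 5; pairs: (0,2), (0,3), (1,3), (1,4), (2,4)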